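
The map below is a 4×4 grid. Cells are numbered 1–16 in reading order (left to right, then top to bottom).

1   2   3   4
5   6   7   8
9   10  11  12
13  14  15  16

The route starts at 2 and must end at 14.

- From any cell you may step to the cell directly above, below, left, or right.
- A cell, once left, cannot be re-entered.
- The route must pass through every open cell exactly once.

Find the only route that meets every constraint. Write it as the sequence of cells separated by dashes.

2 - 1 - 5 - 6 - 7 - 3 - 4 - 8 - 12 - 16 - 15 - 11 - 10 - 9 - 13 - 14

Need to visit all 16 open cells exactly once, starting at 2 and ending at 14.
Cell 1 has only two open neighbours (5 and 2), so the path must pass straight through it: one of those is the cell it's entered from and the other is where it exits.
Route from 2: left 1 to 1, down 1 to 5, right 2 to 7, up 1 to 3, right 1 to 4, down 3 to 16, left 1 to 15, up 1 to 11, left 2 to 9, down 1 to 13, right 1 to 14 — 15 moves in all.
Check: all 16 open cells covered.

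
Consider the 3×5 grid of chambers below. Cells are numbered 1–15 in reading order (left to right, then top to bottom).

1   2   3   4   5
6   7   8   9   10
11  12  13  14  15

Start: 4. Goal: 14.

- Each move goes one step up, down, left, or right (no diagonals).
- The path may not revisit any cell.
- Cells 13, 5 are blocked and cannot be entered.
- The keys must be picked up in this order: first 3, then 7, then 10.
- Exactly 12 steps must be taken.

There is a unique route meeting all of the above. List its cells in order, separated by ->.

4 -> 3 -> 2 -> 1 -> 6 -> 11 -> 12 -> 7 -> 8 -> 9 -> 10 -> 15 -> 14

The waypoints must appear in the order 3, 7, 10, with no cell reused.
Route from 4: 3× left (reaching 1), 2× down (reaching 11), right to 12, up to 7, 3× right (reaching 10), down to 15, left to 14 — 12 moves in all.
Check: order respected (3 at step 1, 7 at step 7, 10 at step 10); 12 moves as required.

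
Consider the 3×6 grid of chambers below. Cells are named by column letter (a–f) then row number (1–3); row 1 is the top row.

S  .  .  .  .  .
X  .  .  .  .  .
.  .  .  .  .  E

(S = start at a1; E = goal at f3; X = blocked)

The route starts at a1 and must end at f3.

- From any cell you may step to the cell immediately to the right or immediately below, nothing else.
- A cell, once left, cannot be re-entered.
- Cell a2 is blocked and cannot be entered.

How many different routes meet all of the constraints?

A right/down-only route from a1 to f3 makes exactly 2 down-moves and 5 right-moves in some order.
With no other constraints that would be C(7,2) = 21 routes.
Subtract routes through each blocked cell (inclusion–exclusion for overlaps): − through a2: 6 → 15.
That gives 15 routes.

15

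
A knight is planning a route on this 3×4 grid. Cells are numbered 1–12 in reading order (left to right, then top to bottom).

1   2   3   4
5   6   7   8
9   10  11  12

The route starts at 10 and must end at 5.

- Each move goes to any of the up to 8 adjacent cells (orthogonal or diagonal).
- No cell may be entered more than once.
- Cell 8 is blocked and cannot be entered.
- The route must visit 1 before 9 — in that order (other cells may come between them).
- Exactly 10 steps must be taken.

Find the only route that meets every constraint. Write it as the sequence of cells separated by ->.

The waypoints must appear in the order 1, 9, with no cell reused.
Route from 10: right 2 to 12, up-left 1 to 7, up-right 1 to 4, left 3 to 1, down-right 1 to 6, down-left 1 to 9, up 1 to 5 — 10 moves in all.
Check: order respected (1 at step 7, 9 at step 9); 10 moves as required.

10 -> 11 -> 12 -> 7 -> 4 -> 3 -> 2 -> 1 -> 6 -> 9 -> 5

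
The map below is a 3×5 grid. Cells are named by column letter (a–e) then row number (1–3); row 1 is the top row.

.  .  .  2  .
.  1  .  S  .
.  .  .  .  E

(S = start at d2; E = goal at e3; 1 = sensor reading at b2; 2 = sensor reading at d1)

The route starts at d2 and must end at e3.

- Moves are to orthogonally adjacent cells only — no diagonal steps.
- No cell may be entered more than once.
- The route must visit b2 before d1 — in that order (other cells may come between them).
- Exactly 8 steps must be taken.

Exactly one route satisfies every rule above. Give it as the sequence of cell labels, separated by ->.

d2 -> c2 -> b2 -> b1 -> c1 -> d1 -> e1 -> e2 -> e3

The waypoints must appear in the order b2, d1, with no cell reused.
Route from d2: left 2 to b2, up 1 to b1, right 3 to e1, down 2 to e3 — 8 moves in all.
Check: order respected (1 at step 2, 2 at step 5); 8 moves as required.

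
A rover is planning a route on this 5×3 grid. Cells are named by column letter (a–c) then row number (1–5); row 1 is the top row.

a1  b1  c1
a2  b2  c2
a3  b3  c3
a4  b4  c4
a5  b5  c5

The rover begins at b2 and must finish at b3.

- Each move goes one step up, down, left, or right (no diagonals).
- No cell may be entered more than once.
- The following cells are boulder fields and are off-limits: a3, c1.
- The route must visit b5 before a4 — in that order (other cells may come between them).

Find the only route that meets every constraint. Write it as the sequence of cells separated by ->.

The waypoints must appear in the order b5, a4, with no cell reused.
Route from b2: right to c2, 3× down (reaching c5), 2× left (reaching a5), up to a4, right to b4, up to b3 — 9 moves in all.
Check: order respected (b5 at step 5, a4 at step 7).

b2 -> c2 -> c3 -> c4 -> c5 -> b5 -> a5 -> a4 -> b4 -> b3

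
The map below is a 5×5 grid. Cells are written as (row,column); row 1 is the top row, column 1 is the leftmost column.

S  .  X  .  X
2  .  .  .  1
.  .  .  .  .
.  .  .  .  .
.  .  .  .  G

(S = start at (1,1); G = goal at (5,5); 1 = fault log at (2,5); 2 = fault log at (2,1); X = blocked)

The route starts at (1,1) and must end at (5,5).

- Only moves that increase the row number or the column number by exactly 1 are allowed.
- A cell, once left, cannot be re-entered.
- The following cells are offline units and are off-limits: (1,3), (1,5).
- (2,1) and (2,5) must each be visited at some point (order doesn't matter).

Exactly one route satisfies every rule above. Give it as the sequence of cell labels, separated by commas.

(1,1), (2,1), (2,2), (2,3), (2,4), (2,5), (3,5), (4,5), (5,5)

Moves only go right or down, so the column and row indices never decrease.
Route from (1,1): down to (2,1), 4× right (reaching (2,5)), 3× down (reaching (5,5)) — 8 moves in all.
Check: all required cells visited.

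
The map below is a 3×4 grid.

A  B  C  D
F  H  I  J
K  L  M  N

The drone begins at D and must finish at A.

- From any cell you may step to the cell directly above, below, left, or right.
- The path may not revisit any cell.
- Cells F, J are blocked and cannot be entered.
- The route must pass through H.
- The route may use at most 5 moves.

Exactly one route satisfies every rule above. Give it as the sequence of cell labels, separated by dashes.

The 5-move cap with required stops at H leaves no slack for detours.
Route from D: left 1 to C, down 1 to I, left 1 to H, up 1 to B, left 1 to A — 5 moves in all.
Check: all required cells visited; 5 ≤ 5 moves.

D - C - I - H - B - A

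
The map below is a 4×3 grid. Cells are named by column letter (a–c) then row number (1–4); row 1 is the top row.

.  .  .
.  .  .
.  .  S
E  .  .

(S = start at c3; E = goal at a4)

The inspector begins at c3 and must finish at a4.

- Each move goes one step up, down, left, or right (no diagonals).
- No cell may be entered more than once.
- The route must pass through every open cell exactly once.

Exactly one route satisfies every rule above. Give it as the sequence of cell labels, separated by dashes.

c3 - c4 - b4 - b3 - b2 - c2 - c1 - b1 - a1 - a2 - a3 - a4

Need to visit all 12 open cells exactly once, starting at c3 and ending at a4.
Route from c3: down to c4, left to b4, 2× up (reaching b2), right to c2, up to c1, 2× left (reaching a1), 3× down (reaching a4) — 11 moves in all.
Check: all 12 open cells covered.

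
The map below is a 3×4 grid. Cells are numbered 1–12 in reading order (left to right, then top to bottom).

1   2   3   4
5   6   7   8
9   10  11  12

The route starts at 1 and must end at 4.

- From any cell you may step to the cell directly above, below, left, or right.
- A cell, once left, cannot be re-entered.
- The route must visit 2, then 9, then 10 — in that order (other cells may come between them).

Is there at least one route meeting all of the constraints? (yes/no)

One route that works: 1 → 2 → 6 → 5 → 9 → 10 → 11 → 7 → 3 → 4.

yes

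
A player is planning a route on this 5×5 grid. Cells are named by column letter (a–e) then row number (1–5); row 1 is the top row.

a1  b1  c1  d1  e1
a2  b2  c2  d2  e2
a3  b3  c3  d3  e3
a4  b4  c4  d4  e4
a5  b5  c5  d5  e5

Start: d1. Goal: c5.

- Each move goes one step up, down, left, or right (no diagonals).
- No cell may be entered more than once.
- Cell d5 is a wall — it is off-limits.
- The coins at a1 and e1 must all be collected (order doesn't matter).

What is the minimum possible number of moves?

13

Any route passes through a1 and e1 in some order between d1 and c5. Summing Manhattan distances along each leg and taking the cheapest ordering (d1 → e1 → a1 → c5) gives a lower bound of 1 + 4 + 6 = 11 moves.
The shortest route satisfying every rule uses 13 moves: d1 → e1 → e2 → d2 → c2 → c1 → b1 → a1 → a2 → a3 → a4 → a5 → b5 → c5.
The no-revisit rule (legs can't share cells) pushes the minimum above the 11-move bound; an exhaustive check rules out every length from 11 to 12, leaving 13 as the minimum.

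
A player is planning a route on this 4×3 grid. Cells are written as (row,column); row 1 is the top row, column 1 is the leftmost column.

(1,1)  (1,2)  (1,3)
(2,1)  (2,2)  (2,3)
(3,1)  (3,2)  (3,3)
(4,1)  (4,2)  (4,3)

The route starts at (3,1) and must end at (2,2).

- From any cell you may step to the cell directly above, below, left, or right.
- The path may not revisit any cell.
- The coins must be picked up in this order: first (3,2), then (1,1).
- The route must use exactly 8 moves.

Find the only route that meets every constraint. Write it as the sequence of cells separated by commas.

The waypoints must appear in the order (3,2), (1,1), with no cell reused.
Route from (3,1): right 2 to (3,3), up 2 to (1,3), left 2 to (1,1), down 1 to (2,1), right 1 to (2,2) — 8 moves in all.
Check: order respected ((3,2) at step 1, (1,1) at step 6); 8 moves as required.

(3,1), (3,2), (3,3), (2,3), (1,3), (1,2), (1,1), (2,1), (2,2)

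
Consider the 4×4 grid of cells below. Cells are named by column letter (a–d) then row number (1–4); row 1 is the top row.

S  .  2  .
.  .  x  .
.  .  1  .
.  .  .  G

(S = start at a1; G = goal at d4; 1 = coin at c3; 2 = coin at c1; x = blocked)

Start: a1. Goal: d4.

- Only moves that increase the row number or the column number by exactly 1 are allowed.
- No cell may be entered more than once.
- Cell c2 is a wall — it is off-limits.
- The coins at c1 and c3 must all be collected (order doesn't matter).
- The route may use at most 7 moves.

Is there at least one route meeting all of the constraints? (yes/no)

Right/down moves force the required cells to be taken in the order c1, c3. Every right/down route from c1 to c3 runs into a blocked cell, so that leg cannot be completed.

no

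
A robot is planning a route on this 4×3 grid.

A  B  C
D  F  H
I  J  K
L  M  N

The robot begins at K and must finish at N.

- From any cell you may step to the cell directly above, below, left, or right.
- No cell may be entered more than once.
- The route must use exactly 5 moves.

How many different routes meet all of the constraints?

Need simple routes of exactly 5 moves from K to N (Manhattan distance 1, so 2 moves are spent on a detour and 2 undoing it).
Enumerating: K H F J M N | K J I L M N.
That gives 2 routes.

2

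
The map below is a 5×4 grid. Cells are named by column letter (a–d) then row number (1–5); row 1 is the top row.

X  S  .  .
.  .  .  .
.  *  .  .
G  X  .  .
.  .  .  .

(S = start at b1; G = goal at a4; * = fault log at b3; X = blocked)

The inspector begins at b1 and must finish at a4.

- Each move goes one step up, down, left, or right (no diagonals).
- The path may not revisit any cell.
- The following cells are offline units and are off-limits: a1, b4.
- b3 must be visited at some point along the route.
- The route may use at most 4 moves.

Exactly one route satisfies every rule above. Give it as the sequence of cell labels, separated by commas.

The budget equals the shortest possible length, so every move has to be on a shortest route through the required cells.
Route from b1: down 2 to b3, left 1 to a3, down 1 to a4 — 4 moves in all.
Check: all required cells visited; 4 ≤ 4 moves.

b1, b2, b3, a3, a4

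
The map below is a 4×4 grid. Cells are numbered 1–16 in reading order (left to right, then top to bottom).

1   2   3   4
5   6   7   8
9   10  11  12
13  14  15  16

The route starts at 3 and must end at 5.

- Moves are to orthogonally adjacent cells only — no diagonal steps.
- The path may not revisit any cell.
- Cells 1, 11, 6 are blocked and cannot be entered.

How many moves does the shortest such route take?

9

The Manhattan distance from 3 to 5 is |1−2| + |3−1| = 3, so at least 3 moves are needed.
That bound ignores the blocked cells. Measuring each leg by the fewest moves that actually steer around them (3→5: 9) raises the lower bound to 9.
A route of 9 moves exists: 3 → 7 → 8 → 12 → 16 → 15 → 14 → 10 → 9 → 5.
Since 9 matches that lower bound, it is optimal.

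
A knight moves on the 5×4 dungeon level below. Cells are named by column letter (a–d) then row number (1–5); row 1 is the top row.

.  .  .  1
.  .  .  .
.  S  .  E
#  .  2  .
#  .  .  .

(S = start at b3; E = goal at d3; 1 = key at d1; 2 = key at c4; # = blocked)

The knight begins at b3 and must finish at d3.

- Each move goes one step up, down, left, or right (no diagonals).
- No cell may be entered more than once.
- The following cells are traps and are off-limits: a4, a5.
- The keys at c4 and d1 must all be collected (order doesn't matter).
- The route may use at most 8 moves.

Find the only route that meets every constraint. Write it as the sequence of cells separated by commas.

Any route must reach c4 and d1 and still end at d3 within 8 moves, so the order of the required stops is forced.
Route from b3: down to b4, right to c4, 3× up (reaching c1), right to d1, 2× down (reaching d3) — 8 moves in all.
Check: all required cells visited; 8 ≤ 8 moves.

b3, b4, c4, c3, c2, c1, d1, d2, d3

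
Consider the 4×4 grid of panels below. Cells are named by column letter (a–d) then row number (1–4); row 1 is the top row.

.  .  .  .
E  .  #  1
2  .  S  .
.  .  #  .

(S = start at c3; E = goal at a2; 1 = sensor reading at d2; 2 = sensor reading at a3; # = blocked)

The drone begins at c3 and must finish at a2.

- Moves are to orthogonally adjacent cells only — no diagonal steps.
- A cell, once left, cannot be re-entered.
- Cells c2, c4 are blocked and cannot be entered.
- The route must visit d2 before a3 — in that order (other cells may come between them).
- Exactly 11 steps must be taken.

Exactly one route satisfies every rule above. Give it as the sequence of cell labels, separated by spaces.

The waypoints must appear in the order d2, a3, with no cell reused.
Route from c3: right 1 to d3, up 2 to d1, left 2 to b1, down 3 to b4, left 1 to a4, up 2 to a2 — 11 moves in all.
Check: order respected (1 at step 2, 2 at step 10); 11 moves as required.

c3 d3 d2 d1 c1 b1 b2 b3 b4 a4 a3 a2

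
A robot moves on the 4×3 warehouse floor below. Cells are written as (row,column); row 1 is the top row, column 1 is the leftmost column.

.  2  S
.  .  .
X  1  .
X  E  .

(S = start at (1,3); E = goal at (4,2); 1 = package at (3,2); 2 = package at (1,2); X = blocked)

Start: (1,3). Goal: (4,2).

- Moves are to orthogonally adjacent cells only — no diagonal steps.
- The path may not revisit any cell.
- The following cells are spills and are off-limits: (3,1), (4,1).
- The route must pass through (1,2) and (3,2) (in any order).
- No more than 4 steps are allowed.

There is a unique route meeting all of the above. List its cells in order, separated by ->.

(1,3) -> (1,2) -> (2,2) -> (3,2) -> (4,2)

Any route must reach (1,2) and (3,2) and still end at (4,2) within 4 moves, so the order of the required stops is forced.
Route from (1,3): left to (1,2), 3× down (reaching (4,2)) — 4 moves in all.
Check: all required cells visited; 4 ≤ 4 moves.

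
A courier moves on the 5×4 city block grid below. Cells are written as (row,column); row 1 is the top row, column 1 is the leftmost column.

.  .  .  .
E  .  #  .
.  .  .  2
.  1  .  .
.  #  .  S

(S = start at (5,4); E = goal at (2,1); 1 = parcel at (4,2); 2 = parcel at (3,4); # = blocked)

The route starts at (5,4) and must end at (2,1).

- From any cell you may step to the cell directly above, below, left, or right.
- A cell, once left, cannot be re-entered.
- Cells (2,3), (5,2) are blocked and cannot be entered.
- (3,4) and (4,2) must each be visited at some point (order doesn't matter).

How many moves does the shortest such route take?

Any route passes through (3,4) and (4,2) in some order between (5,4) and (2,1). Summing Manhattan distances along each leg and taking the cheapest ordering ((5,4) → (3,4) → (4,2) → (2,1)) gives a lower bound of 2 + 3 + 3 = 8 moves.
A route of 8 moves achieves this: (5,4) → (4,4) → (3,4) → (3,3) → (4,3) → (4,2) → (3,2) → (2,2) → (2,1).
Since 8 matches the lower bound, it is optimal.

8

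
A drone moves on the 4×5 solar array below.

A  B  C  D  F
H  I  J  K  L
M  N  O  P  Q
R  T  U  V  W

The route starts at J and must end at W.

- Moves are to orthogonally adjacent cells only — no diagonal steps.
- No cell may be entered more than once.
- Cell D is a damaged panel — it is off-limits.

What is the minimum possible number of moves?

The Manhattan distance from J to W is |2−4| + |3−5| = 4, so at least 4 moves are needed.
A route of 4 moves achieves this: J → O → U → V → W.
Since 4 matches the lower bound, it is optimal.

4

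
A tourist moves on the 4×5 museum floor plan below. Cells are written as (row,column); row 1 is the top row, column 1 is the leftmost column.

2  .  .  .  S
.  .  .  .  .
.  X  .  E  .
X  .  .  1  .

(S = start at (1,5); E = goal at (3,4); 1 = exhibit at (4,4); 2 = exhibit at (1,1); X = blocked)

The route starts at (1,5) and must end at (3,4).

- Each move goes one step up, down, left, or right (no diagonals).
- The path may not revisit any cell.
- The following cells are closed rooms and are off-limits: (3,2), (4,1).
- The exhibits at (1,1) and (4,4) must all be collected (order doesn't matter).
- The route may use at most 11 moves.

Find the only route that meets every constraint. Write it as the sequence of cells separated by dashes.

(1,5) - (1,4) - (1,3) - (1,2) - (1,1) - (2,1) - (2,2) - (2,3) - (3,3) - (4,3) - (4,4) - (3,4)

The budget equals the shortest possible length, so every move has to be on a shortest route through the required cells.
Route from (1,5): 4× left (reaching (1,1)), down to (2,1), 2× right (reaching (2,3)), 2× down (reaching (4,3)), right to (4,4), up to (3,4) — 11 moves in all.
Check: all required cells visited; 11 ≤ 11 moves.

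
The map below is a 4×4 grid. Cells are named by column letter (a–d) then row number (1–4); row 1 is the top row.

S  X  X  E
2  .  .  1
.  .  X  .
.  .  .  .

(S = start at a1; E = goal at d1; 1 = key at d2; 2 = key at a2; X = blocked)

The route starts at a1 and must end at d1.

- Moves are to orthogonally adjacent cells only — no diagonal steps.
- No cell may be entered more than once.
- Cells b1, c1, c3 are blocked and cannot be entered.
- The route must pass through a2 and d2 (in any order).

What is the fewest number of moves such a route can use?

5

Any route passes through a2 and d2 in some order between a1 and d1. Summing Manhattan distances along each leg and taking the cheapest ordering (a1 → a2 → d2 → d1) gives a lower bound of 1 + 3 + 1 = 5 moves.
A route of 5 moves achieves this: a1 → a2 → b2 → c2 → d2 → d1.
Since 5 matches the lower bound, it is optimal.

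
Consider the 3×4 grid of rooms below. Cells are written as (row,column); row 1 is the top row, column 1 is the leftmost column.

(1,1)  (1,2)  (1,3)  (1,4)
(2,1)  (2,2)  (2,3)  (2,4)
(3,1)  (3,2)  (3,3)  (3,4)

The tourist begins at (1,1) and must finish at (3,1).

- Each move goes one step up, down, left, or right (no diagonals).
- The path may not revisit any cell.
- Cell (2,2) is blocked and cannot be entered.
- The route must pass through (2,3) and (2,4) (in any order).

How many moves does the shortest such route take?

8

Any route passes through (2,3) and (2,4) in some order between (1,1) and (3,1). Summing Manhattan distances along each leg and taking the cheapest ordering ((1,1) → (2,4) → (2,3) → (3,1)) gives a lower bound of 4 + 1 + 3 = 8 moves.
A route of 8 moves achieves this: (1,1) → (1,2) → (1,3) → (2,3) → (2,4) → (3,4) → (3,3) → (3,2) → (3,1).
Since 8 matches the lower bound, it is optimal.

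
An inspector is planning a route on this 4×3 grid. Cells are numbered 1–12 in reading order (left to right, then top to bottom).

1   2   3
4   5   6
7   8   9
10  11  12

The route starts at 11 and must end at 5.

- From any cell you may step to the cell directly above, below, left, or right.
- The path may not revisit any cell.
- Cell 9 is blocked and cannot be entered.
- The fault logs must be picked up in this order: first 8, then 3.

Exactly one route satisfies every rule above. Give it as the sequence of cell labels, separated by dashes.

The waypoints must appear in the order 8, 3, with no cell reused.
Route from 11: up to 8, left to 7, 2× up (reaching 1), 2× right (reaching 3), down to 6, left to 5 — 8 moves in all.
Check: order respected (8 at step 1, 3 at step 6).

11 - 8 - 7 - 4 - 1 - 2 - 3 - 6 - 5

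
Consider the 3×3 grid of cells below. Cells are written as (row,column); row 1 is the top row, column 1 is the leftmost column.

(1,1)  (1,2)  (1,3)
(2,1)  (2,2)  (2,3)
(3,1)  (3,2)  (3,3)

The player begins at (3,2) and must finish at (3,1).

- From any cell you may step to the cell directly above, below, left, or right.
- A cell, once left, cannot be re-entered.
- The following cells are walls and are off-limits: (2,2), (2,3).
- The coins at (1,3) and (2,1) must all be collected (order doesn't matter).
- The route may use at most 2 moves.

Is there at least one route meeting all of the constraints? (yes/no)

(1,3) must be visited but has only one open neighbour ((1,2)), and it is neither the start nor the goal — the route would have to enter and leave through (1,2), re-entering it.

no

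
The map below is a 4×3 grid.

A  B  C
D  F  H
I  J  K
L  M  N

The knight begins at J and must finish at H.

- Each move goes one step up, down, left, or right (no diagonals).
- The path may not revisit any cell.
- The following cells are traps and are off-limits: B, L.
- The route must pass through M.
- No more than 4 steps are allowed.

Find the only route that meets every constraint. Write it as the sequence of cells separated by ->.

J -> M -> N -> K -> H

The 4-move cap with required stops at M leaves no slack for detours.
Route from J: down 1 to M, right 1 to N, up 2 to H — 4 moves in all.
Check: all required cells visited; 4 ≤ 4 moves.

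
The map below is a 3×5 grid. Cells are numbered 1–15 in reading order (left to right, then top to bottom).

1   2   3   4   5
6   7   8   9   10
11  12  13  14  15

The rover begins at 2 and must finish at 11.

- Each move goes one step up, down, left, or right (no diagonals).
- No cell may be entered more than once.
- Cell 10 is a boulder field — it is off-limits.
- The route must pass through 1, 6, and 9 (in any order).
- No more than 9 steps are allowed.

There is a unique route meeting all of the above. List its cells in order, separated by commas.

The budget equals the shortest possible length, so every move has to be on a shortest route through the required cells.
Route from 2: left to 1, down to 6, 3× right (reaching 9), down to 14, 3× left (reaching 11) — 9 moves in all.
Check: all required cells visited; 9 ≤ 9 moves.

2, 1, 6, 7, 8, 9, 14, 13, 12, 11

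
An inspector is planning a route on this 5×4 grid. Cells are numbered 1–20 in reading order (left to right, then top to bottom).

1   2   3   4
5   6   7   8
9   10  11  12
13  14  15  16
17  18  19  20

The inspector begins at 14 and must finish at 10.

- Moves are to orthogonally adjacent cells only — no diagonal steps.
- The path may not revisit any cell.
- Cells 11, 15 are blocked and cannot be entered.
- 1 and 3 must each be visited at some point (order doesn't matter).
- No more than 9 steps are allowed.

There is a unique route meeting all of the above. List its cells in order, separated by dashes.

Any route must reach 1 and 3 and still end at 10 within 9 moves, so the order of the required stops is forced.
Route from 14: left 1 to 13, up 3 to 1, right 2 to 3, down 1 to 7, left 1 to 6, down 1 to 10 — 9 moves in all.
Check: all required cells visited; 9 ≤ 9 moves.

14 - 13 - 9 - 5 - 1 - 2 - 3 - 7 - 6 - 10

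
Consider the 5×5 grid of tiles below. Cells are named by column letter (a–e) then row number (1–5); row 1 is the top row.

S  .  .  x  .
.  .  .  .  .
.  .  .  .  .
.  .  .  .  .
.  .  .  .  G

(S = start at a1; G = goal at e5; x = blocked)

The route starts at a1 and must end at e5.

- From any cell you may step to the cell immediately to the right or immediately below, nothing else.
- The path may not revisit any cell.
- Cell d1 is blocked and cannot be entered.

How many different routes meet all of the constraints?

65

A right/down-only route from a1 to e5 makes exactly 4 down-moves and 4 right-moves in some order.
With no other constraints that would be C(8,4) = 70 routes.
Subtract routes through each blocked cell (inclusion–exclusion for overlaps): − through d1: 5 → 65.
That gives 65 routes.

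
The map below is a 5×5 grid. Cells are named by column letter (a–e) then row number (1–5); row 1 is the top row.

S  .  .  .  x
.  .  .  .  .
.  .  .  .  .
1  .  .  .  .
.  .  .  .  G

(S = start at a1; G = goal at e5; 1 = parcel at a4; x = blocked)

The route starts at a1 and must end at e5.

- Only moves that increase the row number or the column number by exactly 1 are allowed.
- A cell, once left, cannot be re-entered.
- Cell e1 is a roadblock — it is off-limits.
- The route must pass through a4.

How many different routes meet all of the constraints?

5

A right/down-only route from a1 to e5 makes exactly 4 down-moves and 4 right-moves in some order.
With no other constraints that would be C(8,4) = 70 routes.
Split at a4 and multiply the segment counts (each segment already excludes blocked cells): a1→a4: 1; a4→e5: 5; product = 5.
That gives 5 routes.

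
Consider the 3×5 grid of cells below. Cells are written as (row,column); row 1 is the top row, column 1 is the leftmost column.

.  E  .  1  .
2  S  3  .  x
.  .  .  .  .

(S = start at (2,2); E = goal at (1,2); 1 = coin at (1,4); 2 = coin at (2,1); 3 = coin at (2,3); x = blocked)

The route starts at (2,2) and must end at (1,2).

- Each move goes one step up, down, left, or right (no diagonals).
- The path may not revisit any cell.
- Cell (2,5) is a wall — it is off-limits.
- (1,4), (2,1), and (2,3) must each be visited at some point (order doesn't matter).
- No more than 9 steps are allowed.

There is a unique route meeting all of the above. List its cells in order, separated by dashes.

(2,2) - (2,1) - (3,1) - (3,2) - (3,3) - (2,3) - (2,4) - (1,4) - (1,3) - (1,2)

Any route must reach (1,4), (2,1), and (2,3) and still end at (1,2) within 9 moves, so the order of the required stops is forced.
Route from (2,2): left to (2,1), down to (3,1), 2× right (reaching (3,3)), up to (2,3), right to (2,4), up to (1,4), 2× left (reaching (1,2)) — 9 moves in all.
Check: all required cells visited; 9 ≤ 9 moves.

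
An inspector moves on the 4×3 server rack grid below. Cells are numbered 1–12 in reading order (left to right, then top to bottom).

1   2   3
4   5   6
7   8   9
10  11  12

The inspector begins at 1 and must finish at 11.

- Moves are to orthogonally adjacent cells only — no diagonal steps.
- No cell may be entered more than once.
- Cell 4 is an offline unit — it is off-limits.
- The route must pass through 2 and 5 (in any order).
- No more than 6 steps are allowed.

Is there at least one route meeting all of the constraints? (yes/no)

One route that works: 1 → 2 → 5 → 8 → 11.

yes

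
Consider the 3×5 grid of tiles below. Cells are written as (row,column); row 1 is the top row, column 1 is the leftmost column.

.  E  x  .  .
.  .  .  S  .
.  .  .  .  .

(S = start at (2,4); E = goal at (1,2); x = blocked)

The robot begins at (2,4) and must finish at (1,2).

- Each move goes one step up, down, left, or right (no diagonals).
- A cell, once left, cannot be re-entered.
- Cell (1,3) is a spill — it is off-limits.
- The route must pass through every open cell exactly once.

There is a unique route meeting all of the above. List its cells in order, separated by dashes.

Need to visit all 14 open cells exactly once, starting at (2,4) and ending at (1,2).
Cell (1,5) has only two open neighbours ((2,5) and (1,4)), so the path must pass straight through it: one of those is the cell it's entered from and the other is where it exits.
Route from (2,4): up to (1,4), right to (1,5), 2× down (reaching (3,5)), 2× left (reaching (3,3)), up to (2,3), left to (2,2), down to (3,2), left to (3,1), 2× up (reaching (1,1)), right to (1,2) — 13 moves in all.
Check: all 14 open cells covered.

(2,4) - (1,4) - (1,5) - (2,5) - (3,5) - (3,4) - (3,3) - (2,3) - (2,2) - (3,2) - (3,1) - (2,1) - (1,1) - (1,2)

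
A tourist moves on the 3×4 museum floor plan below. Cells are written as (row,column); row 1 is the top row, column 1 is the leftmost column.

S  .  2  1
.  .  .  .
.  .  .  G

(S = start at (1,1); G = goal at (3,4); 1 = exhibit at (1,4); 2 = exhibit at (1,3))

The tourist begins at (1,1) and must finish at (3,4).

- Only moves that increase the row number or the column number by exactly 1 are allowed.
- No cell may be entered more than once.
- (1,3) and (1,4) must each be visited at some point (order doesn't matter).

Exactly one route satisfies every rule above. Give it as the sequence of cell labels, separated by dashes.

(1,1) - (1,2) - (1,3) - (1,4) - (2,4) - (3,4)

Moves only go right or down, so the column and row indices never decrease.
Route from (1,1): right 3 to (1,4), down 2 to (3,4) — 5 moves in all.
Check: all required cells visited.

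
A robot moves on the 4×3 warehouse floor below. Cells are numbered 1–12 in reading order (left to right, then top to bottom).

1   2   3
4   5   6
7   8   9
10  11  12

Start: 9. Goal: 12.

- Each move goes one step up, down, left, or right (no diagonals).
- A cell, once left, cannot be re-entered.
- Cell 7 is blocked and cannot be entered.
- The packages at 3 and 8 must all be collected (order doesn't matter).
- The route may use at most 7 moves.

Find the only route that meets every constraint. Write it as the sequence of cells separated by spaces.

The 7-move cap with required stops at 3, 8 leaves no slack for detours.
Route from 9: 2× up (reaching 3), left to 2, 3× down (reaching 11), right to 12 — 7 moves in all.
Check: all required cells visited; 7 ≤ 7 moves.

9 6 3 2 5 8 11 12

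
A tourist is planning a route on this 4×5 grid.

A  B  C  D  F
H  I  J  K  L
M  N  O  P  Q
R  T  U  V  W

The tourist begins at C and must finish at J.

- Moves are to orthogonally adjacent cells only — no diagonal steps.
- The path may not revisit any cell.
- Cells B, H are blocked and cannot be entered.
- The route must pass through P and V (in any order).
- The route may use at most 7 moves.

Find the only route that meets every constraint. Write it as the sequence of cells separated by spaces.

The budget equals the shortest possible length, so every move has to be on a shortest route through the required cells.
Route from C: right 1 to D, down 3 to V, left 1 to U, up 2 to J — 7 moves in all.
Check: all required cells visited; 7 ≤ 7 moves.

C D K P V U O J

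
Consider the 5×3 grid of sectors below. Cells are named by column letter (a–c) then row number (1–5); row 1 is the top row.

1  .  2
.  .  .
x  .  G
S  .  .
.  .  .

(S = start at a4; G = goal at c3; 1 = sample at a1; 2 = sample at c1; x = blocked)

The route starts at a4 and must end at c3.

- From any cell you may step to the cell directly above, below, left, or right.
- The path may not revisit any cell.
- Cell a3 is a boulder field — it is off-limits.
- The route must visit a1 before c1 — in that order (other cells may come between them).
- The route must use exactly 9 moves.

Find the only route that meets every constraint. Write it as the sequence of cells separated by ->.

The waypoints must appear in the order a1, c1, with no cell reused.
Route from a4: right to b4, 2× up (reaching b2), left to a2, up to a1, 2× right (reaching c1), 2× down (reaching c3) — 9 moves in all.
Check: order respected (1 at step 5, 2 at step 7); 9 moves as required.

a4 -> b4 -> b3 -> b2 -> a2 -> a1 -> b1 -> c1 -> c2 -> c3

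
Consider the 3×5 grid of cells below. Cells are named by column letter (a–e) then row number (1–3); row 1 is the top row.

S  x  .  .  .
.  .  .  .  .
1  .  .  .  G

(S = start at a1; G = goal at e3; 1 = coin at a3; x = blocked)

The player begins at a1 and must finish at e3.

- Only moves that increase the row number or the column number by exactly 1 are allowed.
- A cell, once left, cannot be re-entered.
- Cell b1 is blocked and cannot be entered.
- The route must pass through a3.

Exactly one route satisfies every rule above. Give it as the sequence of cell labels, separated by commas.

a1, a2, a3, b3, c3, d3, e3

Moves only go right or down, so the column and row indices never decrease.
Route from a1: down 2 to a3, right 4 to e3 — 6 moves in all.
Check: all required cells visited.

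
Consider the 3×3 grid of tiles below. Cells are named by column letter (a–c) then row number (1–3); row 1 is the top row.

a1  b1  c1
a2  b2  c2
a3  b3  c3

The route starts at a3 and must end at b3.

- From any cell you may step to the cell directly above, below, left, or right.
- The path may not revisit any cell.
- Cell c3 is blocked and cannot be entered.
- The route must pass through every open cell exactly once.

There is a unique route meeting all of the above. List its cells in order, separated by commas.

a3, a2, a1, b1, c1, c2, b2, b3

Need to visit all 8 open cells exactly once, starting at a3 and ending at b3.
Cell a1 has only two open neighbours (a2 and b1), so the path must pass straight through it: one of those is the cell it's entered from and the other is where it exits.
Route from a3: 2× up (reaching a1), 2× right (reaching c1), down to c2, left to b2, down to b3 — 7 moves in all.
Check: all 8 open cells covered.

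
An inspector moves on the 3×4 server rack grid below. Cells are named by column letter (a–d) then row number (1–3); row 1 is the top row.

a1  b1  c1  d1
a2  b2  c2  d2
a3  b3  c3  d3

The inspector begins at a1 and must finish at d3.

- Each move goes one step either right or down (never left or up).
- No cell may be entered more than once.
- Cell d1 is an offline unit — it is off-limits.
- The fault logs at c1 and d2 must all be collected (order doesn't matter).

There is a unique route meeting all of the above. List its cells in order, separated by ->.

a1 -> b1 -> c1 -> c2 -> d2 -> d3

Moves only go right or down, so the column and row indices never decrease.
Route from a1: 2× right (reaching c1), down to c2, right to d2, down to d3 — 5 moves in all.
Check: all required cells visited.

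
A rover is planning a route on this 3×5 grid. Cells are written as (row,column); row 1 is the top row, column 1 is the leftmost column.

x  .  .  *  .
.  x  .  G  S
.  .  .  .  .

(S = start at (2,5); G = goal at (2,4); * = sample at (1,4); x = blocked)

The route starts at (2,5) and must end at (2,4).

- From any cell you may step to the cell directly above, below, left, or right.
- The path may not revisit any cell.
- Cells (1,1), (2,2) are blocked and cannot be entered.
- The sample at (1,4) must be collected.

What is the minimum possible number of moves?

Any route passes through (1,4) somewhere between (2,5) and (2,4). Summing Manhattan distances along the two legs ((2,5) → (1,4) → (2,4)) gives a lower bound of 2 + 1 = 3 moves.
A route of 3 moves achieves this: (2,5) → (1,5) → (1,4) → (2,4).
Since 3 matches the lower bound, it is optimal.

3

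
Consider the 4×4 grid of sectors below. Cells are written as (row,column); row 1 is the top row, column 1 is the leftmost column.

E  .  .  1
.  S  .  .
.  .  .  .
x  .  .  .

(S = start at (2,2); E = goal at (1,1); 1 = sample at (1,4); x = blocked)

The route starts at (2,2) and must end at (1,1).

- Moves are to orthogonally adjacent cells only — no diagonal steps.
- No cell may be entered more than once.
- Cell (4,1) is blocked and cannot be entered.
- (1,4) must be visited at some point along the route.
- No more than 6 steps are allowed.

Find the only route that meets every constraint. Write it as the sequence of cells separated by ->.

Any route must reach (1,4) and still end at (1,1) within 6 moves, so the order of the required stops is forced.
Route from (2,2): right 2 to (2,4), up 1 to (1,4), left 3 to (1,1) — 6 moves in all.
Check: all required cells visited; 6 ≤ 6 moves.

(2,2) -> (2,3) -> (2,4) -> (1,4) -> (1,3) -> (1,2) -> (1,1)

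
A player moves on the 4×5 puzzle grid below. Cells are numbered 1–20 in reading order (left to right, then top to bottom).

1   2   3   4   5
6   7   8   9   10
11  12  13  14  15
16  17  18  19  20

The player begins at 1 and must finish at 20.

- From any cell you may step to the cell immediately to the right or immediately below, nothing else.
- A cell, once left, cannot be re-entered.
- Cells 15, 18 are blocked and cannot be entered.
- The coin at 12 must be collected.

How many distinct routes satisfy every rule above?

3

A right/down-only route from 1 to 20 makes exactly 3 down-moves and 4 right-moves in some order.
With no other constraints that would be C(7,3) = 35 routes.
Split at 12 and multiply the segment counts (each segment already excludes blocked cells): 1→12: 3; 12→20: 1; product = 3.
That gives 3 routes.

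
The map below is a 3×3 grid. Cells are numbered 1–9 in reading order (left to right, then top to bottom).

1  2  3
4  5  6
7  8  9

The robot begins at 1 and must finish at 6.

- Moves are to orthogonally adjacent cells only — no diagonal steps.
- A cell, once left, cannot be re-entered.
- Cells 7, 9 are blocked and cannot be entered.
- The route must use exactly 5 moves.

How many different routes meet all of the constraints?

1

Need simple routes of exactly 5 moves from 1 to 6 (Manhattan distance 3, so 1 moves are spent on a detour and 1 undoing it).
Enumerating: 1 4 5 2 3 6.
That gives 1 route.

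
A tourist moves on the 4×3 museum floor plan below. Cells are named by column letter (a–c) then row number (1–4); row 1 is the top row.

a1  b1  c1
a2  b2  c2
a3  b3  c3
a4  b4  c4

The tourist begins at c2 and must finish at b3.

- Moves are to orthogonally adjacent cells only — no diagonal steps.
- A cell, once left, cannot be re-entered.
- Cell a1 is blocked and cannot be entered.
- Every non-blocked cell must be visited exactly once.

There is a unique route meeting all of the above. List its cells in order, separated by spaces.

c2 c1 b1 b2 a2 a3 a4 b4 c4 c3 b3

Need to visit all 11 open cells exactly once, starting at c2 and ending at b3.
Cell b1 has only two open neighbours (b2 and c1), so the path must pass straight through it: one of those is the cell it's entered from and the other is where it exits.
Route from c2: up 1 to c1, left 1 to b1, down 1 to b2, left 1 to a2, down 2 to a4, right 2 to c4, up 1 to c3, left 1 to b3 — 10 moves in all.
Check: all 11 open cells covered.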